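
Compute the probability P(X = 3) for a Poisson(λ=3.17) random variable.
0.223004

We have X ~ Poisson(λ=3.17).

For a Poisson distribution, the PMF gives us the probability of each outcome.

Using the PMF formula:
P(X = 3) = 0.223004

Rounded to 4 decimal places: 0.2230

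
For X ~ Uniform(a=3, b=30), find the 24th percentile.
9.4800

We have X ~ Uniform(a=3, b=30).

We want to find x such that P(X ≤ x) = 0.24.

This is the 24th percentile, which means 24% of values fall below this point.

Using the inverse CDF (quantile function):
x = F⁻¹(0.24) = 9.4800

Verification: P(X ≤ 9.4800) = 0.24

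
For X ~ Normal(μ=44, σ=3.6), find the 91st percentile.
48.8267

We have X ~ Normal(μ=44, σ=3.6).

We want to find x such that P(X ≤ x) = 0.91.

This is the 91st percentile, which means 91% of values fall below this point.

Using the inverse CDF (quantile function):
x = F⁻¹(0.91) = 48.8267

Verification: P(X ≤ 48.8267) = 0.91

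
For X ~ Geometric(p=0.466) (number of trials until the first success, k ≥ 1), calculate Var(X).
2.4591

We have X ~ Geometric(p=0.466) (number of trials until the first success, k ≥ 1).

For a Geometric distribution with p=0.466 (number of trials until the first success, k ≥ 1):
Var(X) = 2.4591

The variance measures the spread of the distribution around the mean.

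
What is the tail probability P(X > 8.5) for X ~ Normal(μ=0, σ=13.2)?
0.259807

We have X ~ Normal(μ=0, σ=13.2).

P(X > 8.5) = 1 - P(X ≤ 8.5)
                = 1 - F(8.5)
                = 1 - 0.740193
                = 0.259807

So there's approximately a 26.0% chance that X exceeds 8.5.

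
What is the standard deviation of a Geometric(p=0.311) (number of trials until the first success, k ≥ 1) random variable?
2.6690

We have X ~ Geometric(p=0.311) (number of trials until the first success, k ≥ 1).

For a Geometric distribution with p=0.311 (number of trials until the first success, k ≥ 1):
σ = √Var(X) = 2.6690

The standard deviation is the square root of the variance.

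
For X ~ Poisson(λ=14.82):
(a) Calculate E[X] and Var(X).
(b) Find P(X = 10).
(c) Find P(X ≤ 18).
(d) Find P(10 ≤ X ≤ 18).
(a) E[X] = 14.8200, Var(X) = 14.8200
(b) P(X = 10) = 0.051579
(c) P(X ≤ 18) = 0.831951
(d) P(10 ≤ X ≤ 18) = 0.756050

We have X ~ Poisson(λ=14.82).

(a) Moments:
E[X] = 14.8200
Var(X) = 14.8200
σ = √Var(X) = 3.8497

(b) Point probability using PMF:
P(X = 10) = 0.051579

(c) Cumulative probability using CDF:
P(X ≤ 18) = F(18) = 0.831951

(d) Range probability:
P(10 ≤ X ≤ 18) = P(X ≤ 18) - P(X ≤ 9)
                   = F(18) - F(9)
                   = 0.831951 - 0.075901
                   = 0.756050

This means approximately 75.6% of outcomes fall in the interval [10, 18].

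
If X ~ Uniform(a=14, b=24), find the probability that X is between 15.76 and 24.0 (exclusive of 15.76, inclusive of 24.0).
0.824000

We have X ~ Uniform(a=14, b=24).

To find P(15.76 < X ≤ 24.0), we use:
P(15.76 < X ≤ 24.0) = P(X ≤ 24.0) - P(X ≤ 15.76)
                 = F(24.0) - F(15.76)
                 = 1.000000 - 0.176000
                 = 0.824000

So there's approximately a 82.4% chance that X falls in this range.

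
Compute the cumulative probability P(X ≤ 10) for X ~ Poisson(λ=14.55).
0.142028

We have X ~ Poisson(λ=14.55).

The CDF gives us P(X ≤ k).

Using the CDF:
P(X ≤ 10) = 0.142028

This means there's approximately a 14.2% chance that X is at most 10.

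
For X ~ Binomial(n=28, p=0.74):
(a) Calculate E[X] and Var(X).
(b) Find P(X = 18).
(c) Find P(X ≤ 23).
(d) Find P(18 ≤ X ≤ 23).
(a) E[X] = 20.7200, Var(X) = 5.3872
(b) P(X = 18) = 0.082024
(c) P(X ≤ 23) = 0.888459
(d) P(18 ≤ X ≤ 23) = 0.802133

We have X ~ Binomial(n=28, p=0.74).

(a) Moments:
E[X] = 20.7200
Var(X) = 5.3872
σ = √Var(X) = 2.3210

(b) Point probability using PMF:
P(X = 18) = 0.082024

(c) Cumulative probability using CDF:
P(X ≤ 23) = F(23) = 0.888459

(d) Range probability:
P(18 ≤ X ≤ 23) = P(X ≤ 23) - P(X ≤ 17)
                   = F(23) - F(17)
                   = 0.888459 - 0.086326
                   = 0.802133

This means approximately 80.2% of outcomes fall in the interval [18, 23].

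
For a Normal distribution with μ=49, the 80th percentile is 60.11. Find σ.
σ = 13.2007

For X ~ Normal(μ, σ), the p-th percentile satisfies x = μ + z_p × σ,
where z_p = Φ⁻¹(p) is the standard normal quantile.

Step 1: z_{0.8} = Φ⁻¹(0.8) = 0.8416

Step 2: Solve for σ:
60.11 = 49 + 0.8416 × σ
σ = (60.11 - 49) / 0.8416
σ = 11.11 / 0.8416
σ = 13.2007

Verification: μ + z × σ = 49 + 0.8416 × 13.2007 = 60.11 ✓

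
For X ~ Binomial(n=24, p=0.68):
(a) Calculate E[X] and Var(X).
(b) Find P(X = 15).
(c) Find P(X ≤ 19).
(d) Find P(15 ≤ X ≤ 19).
(a) E[X] = 16.3200, Var(X) = 5.2224
(b) P(X = 15) = 0.141393
(c) P(X ≤ 19) = 0.923041
(d) P(15 ≤ X ≤ 19) = 0.712799

We have X ~ Binomial(n=24, p=0.68).

(a) Moments:
E[X] = 16.3200
Var(X) = 5.2224
σ = √Var(X) = 2.2853

(b) Point probability using PMF:
P(X = 15) = 0.141393

(c) Cumulative probability using CDF:
P(X ≤ 19) = F(19) = 0.923041

(d) Range probability:
P(15 ≤ X ≤ 19) = P(X ≤ 19) - P(X ≤ 14)
                   = F(19) - F(14)
                   = 0.923041 - 0.210242
                   = 0.712799

This means approximately 71.3% of outcomes fall in the interval [15, 19].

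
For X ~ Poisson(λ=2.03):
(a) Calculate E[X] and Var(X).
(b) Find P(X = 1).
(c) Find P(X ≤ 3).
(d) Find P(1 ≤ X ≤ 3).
(a) E[X] = 2.0300, Var(X) = 2.0300
(b) P(X = 1) = 0.266611
(c) P(X ≤ 3) = 0.851670
(d) P(1 ≤ X ≤ 3) = 0.720334

We have X ~ Poisson(λ=2.03).

(a) Moments:
E[X] = 2.0300
Var(X) = 2.0300
σ = √Var(X) = 1.4248

(b) Point probability using PMF:
P(X = 1) = 0.266611

(c) Cumulative probability using CDF:
P(X ≤ 3) = F(3) = 0.851670

(d) Range probability:
P(1 ≤ X ≤ 3) = P(X ≤ 3) - P(X ≤ 0)
                   = F(3) - F(0)
                   = 0.851670 - 0.131336
                   = 0.720334

This means approximately 72.0% of outcomes fall in the interval [1, 3].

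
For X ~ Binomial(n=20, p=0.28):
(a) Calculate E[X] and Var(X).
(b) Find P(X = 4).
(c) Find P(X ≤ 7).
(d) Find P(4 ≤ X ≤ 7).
(a) E[X] = 5.6000, Var(X) = 4.0320
(b) P(X = 4) = 0.155327
(c) P(X ≤ 7) = 0.829272
(d) P(4 ≤ X ≤ 7) = 0.682713

We have X ~ Binomial(n=20, p=0.28).

(a) Moments:
E[X] = 5.6000
Var(X) = 4.0320
σ = √Var(X) = 2.0080

(b) Point probability using PMF:
P(X = 4) = 0.155327

(c) Cumulative probability using CDF:
P(X ≤ 7) = F(7) = 0.829272

(d) Range probability:
P(4 ≤ X ≤ 7) = P(X ≤ 7) - P(X ≤ 3)
                   = F(7) - F(3)
                   = 0.829272 - 0.146560
                   = 0.682713

This means approximately 68.3% of outcomes fall in the interval [4, 7].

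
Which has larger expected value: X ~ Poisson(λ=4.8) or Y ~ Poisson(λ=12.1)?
Y has larger mean (12.1000 > 4.8000)

Compute the expected value for each distribution:

X ~ Poisson(λ=4.8):
E[X] = 4.8000

Y ~ Poisson(λ=12.1):
E[Y] = 12.1000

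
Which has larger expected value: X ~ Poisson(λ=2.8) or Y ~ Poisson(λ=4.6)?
Y has larger mean (4.6000 > 2.8000)

Compute the expected value for each distribution:

X ~ Poisson(λ=2.8):
E[X] = 2.8000

Y ~ Poisson(λ=4.6):
E[Y] = 4.6000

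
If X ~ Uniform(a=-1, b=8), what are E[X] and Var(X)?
E[X] = 3.5000, Var(X) = 6.7500

We have X ~ Uniform(a=-1, b=8).

For a Uniform distribution with a=-1, b=8:

Expected value:
E[X] = 3.5000

Variance:
Var(X) = 6.7500

Standard deviation:
σ = √Var(X) = 2.5981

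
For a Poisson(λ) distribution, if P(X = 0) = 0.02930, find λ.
λ = 3.5302

For a Poisson(λ) distribution, the PMF at 0 is:
P(X = 0) = λ^0 e^(-λ) / 0! = e^(-λ)

Given P(X = 0) = 0.02930:
e^(-λ) = 0.02930
-λ = ln(0.02930)
λ = -ln(0.02930) = 3.5302

Verification: e^(-3.5302) = 0.02930 ✓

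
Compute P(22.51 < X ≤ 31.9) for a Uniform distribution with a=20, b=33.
0.722308

We have X ~ Uniform(a=20, b=33).

To find P(22.51 < X ≤ 31.9), we use:
P(22.51 < X ≤ 31.9) = P(X ≤ 31.9) - P(X ≤ 22.51)
                 = F(31.9) - F(22.51)
                 = 0.915385 - 0.193077
                 = 0.722308

So there's approximately a 72.2% chance that X falls in this range.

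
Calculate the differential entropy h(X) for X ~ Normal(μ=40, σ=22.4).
4.5280 nats

We have X ~ Normal(μ=40, σ=22.4).

The differential entropy measures the uncertainty or information content of the distribution.

For a Normal distribution with μ=40, σ=22.4:
h(X) = 4.5280 nats

(In bits, this would be 6.5325 bits.)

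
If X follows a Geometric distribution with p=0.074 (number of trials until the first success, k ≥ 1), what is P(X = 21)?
0.015902

We have X ~ Geometric(p=0.074) (number of trials until the first success, k ≥ 1).

For a Geometric distribution, the PMF gives us the probability of each outcome.

Using the PMF formula:
P(X = 21) = 0.015902

Rounded to 4 decimal places: 0.0159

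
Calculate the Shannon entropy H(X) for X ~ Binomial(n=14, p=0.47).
2.0429 nats

We have X ~ Binomial(n=14, p=0.47).

The Shannon entropy measures the uncertainty or information content of the distribution.

For a Binomial distribution with n=14, p=0.47:
H(X) = 2.0429 nats

(In bits, this would be 2.9473 bits.)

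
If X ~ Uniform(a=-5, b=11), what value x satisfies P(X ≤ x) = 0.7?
6.2000

We have X ~ Uniform(a=-5, b=11).

We want to find x such that P(X ≤ x) = 0.7.

This is the 70th percentile, which means 70% of values fall below this point.

Using the inverse CDF (quantile function):
x = F⁻¹(0.7) = 6.2000

Verification: P(X ≤ 6.2000) = 0.7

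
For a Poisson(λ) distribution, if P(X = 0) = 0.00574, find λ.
λ = 5.1603

For a Poisson(λ) distribution, the PMF at 0 is:
P(X = 0) = λ^0 e^(-λ) / 0! = e^(-λ)

Given P(X = 0) = 0.00574:
e^(-λ) = 0.00574
-λ = ln(0.00574)
λ = -ln(0.00574) = 5.1603

Verification: e^(-5.1603) = 0.00574 ✓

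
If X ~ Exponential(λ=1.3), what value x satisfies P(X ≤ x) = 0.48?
0.5030

We have X ~ Exponential(λ=1.3).

We want to find x such that P(X ≤ x) = 0.48.

This is the 48th percentile, which means 48% of values fall below this point.

Using the inverse CDF (quantile function):
x = F⁻¹(0.48) = 0.5030

Verification: P(X ≤ 0.5030) = 0.48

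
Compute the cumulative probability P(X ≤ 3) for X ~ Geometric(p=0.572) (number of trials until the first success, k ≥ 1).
0.921597

We have X ~ Geometric(p=0.572) (number of trials until the first success, k ≥ 1).

The CDF gives us P(X ≤ k).

Using the CDF:
P(X ≤ 3) = 0.921597

This means there's approximately a 92.2% chance that X is at most 3.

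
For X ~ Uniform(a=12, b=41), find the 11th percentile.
15.1900

We have X ~ Uniform(a=12, b=41).

We want to find x such that P(X ≤ x) = 0.11.

This is the 11th percentile, which means 11% of values fall below this point.

Using the inverse CDF (quantile function):
x = F⁻¹(0.11) = 15.1900

Verification: P(X ≤ 15.1900) = 0.11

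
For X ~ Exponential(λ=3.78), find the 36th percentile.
0.1181

We have X ~ Exponential(λ=3.78).

We want to find x such that P(X ≤ x) = 0.36.

This is the 36th percentile, which means 36% of values fall below this point.

Using the inverse CDF (quantile function):
x = F⁻¹(0.36) = 0.1181

Verification: P(X ≤ 0.1181) = 0.36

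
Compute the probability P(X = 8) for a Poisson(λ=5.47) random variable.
0.083712

We have X ~ Poisson(λ=5.47).

For a Poisson distribution, the PMF gives us the probability of each outcome.

Using the PMF formula:
P(X = 8) = 0.083712

Rounded to 4 decimal places: 0.0837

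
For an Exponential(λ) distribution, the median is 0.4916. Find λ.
λ = 1.4100

For X ~ Exponential(λ), the CDF is F(x) = 1 - e^(-λx).
The median m satisfies F(m) = 0.5:
1 - e^(-λm) = 0.5
e^(-λm) = 0.5
λm = ln(2)
m = ln(2) / λ

Given m = 0.4916:
λ = ln(2) / 0.4916 = 0.693147 / 0.4916 = 1.4100

Verification: ln(2) / 1.4100 = 0.4916 ✓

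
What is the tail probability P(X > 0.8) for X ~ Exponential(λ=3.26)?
0.073682

We have X ~ Exponential(λ=3.26).

P(X > 0.8) = 1 - P(X ≤ 0.8)
                = 1 - F(0.8)
                = 1 - 0.926318
                = 0.073682

So there's approximately a 7.4% chance that X exceeds 0.8.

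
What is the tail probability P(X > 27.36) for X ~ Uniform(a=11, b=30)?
0.138947

We have X ~ Uniform(a=11, b=30).

P(X > 27.36) = 1 - P(X ≤ 27.36)
                = 1 - F(27.36)
                = 1 - 0.861053
                = 0.138947

So there's approximately a 13.9% chance that X exceeds 27.36.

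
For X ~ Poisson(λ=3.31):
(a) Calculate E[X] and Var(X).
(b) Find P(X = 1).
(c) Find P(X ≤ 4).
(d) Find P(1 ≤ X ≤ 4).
(a) E[X] = 3.3100, Var(X) = 3.3100
(b) P(X = 1) = 0.120869
(c) P(X ≤ 4) = 0.760766
(d) P(1 ≤ X ≤ 4) = 0.724250

We have X ~ Poisson(λ=3.31).

(a) Moments:
E[X] = 3.3100
Var(X) = 3.3100
σ = √Var(X) = 1.8193

(b) Point probability using PMF:
P(X = 1) = 0.120869

(c) Cumulative probability using CDF:
P(X ≤ 4) = F(4) = 0.760766

(d) Range probability:
P(1 ≤ X ≤ 4) = P(X ≤ 4) - P(X ≤ 0)
                   = F(4) - F(0)
                   = 0.760766 - 0.036516
                   = 0.724250

This means approximately 72.4% of outcomes fall in the interval [1, 4].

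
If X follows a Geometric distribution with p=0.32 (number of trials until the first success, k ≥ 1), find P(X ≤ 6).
0.901133

We have X ~ Geometric(p=0.32) (number of trials until the first success, k ≥ 1).

The CDF gives us P(X ≤ k).

Using the CDF:
P(X ≤ 6) = 0.901133

This means there's approximately a 90.1% chance that X is at most 6.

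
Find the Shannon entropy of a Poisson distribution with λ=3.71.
2.0465 nats

We have X ~ Poisson(λ=3.71).

The Shannon entropy measures the uncertainty or information content of the distribution.

For a Poisson distribution with λ=3.71:
H(X) = 2.0465 nats

(In bits, this would be 2.9524 bits.)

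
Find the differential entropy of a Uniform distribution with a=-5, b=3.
2.0794 nats

We have X ~ Uniform(a=-5, b=3).

The differential entropy measures the uncertainty or information content of the distribution.

For a Uniform distribution with a=-5, b=3:
h(X) = 2.0794 nats

(In bits, this would be 3.0000 bits.)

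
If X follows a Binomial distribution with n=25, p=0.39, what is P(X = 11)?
0.139769

We have X ~ Binomial(n=25, p=0.39).

For a Binomial distribution, the PMF gives us the probability of each outcome.

Using the PMF formula:
P(X = 11) = 0.139769

Rounded to 4 decimal places: 0.1398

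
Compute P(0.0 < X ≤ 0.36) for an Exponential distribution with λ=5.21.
0.846737

We have X ~ Exponential(λ=5.21).

To find P(0.0 < X ≤ 0.36), we use:
P(0.0 < X ≤ 0.36) = P(X ≤ 0.36) - P(X ≤ 0.0)
                 = F(0.36) - F(0.0)
                 = 0.846737 - 0.000000
                 = 0.846737

So there's approximately a 84.7% chance that X falls in this range.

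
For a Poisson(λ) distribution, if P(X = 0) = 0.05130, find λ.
λ = 2.9701

For a Poisson(λ) distribution, the PMF at 0 is:
P(X = 0) = λ^0 e^(-λ) / 0! = e^(-λ)

Given P(X = 0) = 0.05130:
e^(-λ) = 0.05130
-λ = ln(0.05130)
λ = -ln(0.05130) = 2.9701

Verification: e^(-2.9701) = 0.05130 ✓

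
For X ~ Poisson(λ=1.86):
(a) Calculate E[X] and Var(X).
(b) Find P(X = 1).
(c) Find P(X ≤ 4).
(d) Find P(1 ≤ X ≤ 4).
(a) E[X] = 1.8600, Var(X) = 1.8600
(b) P(X = 1) = 0.289551
(c) P(X ≤ 4) = 0.959096
(d) P(1 ≤ X ≤ 4) = 0.803423

We have X ~ Poisson(λ=1.86).

(a) Moments:
E[X] = 1.8600
Var(X) = 1.8600
σ = √Var(X) = 1.3638

(b) Point probability using PMF:
P(X = 1) = 0.289551

(c) Cumulative probability using CDF:
P(X ≤ 4) = F(4) = 0.959096

(d) Range probability:
P(1 ≤ X ≤ 4) = P(X ≤ 4) - P(X ≤ 0)
                   = F(4) - F(0)
                   = 0.959096 - 0.155673
                   = 0.803423

This means approximately 80.3% of outcomes fall in the interval [1, 4].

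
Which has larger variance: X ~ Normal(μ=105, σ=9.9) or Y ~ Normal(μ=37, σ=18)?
Y has larger variance (324.0000 > 98.0100)

Compute the variance for each distribution:

X ~ Normal(μ=105, σ=9.9):
Var(X) = 98.0100

Y ~ Normal(μ=37, σ=18):
Var(Y) = 324.0000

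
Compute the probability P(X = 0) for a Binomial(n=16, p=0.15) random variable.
0.074251

We have X ~ Binomial(n=16, p=0.15).

For a Binomial distribution, the PMF gives us the probability of each outcome.

Using the PMF formula:
P(X = 0) = 0.074251

Rounded to 4 decimal places: 0.0743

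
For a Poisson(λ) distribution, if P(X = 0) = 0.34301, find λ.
λ = 1.0700

For a Poisson(λ) distribution, the PMF at 0 is:
P(X = 0) = λ^0 e^(-λ) / 0! = e^(-λ)

Given P(X = 0) = 0.34301:
e^(-λ) = 0.34301
-λ = ln(0.34301)
λ = -ln(0.34301) = 1.0700

Verification: e^(-1.0700) = 0.34301 ✓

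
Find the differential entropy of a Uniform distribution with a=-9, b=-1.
2.0794 nats

We have X ~ Uniform(a=-9, b=-1).

The differential entropy measures the uncertainty or information content of the distribution.

For a Uniform distribution with a=-9, b=-1:
h(X) = 2.0794 nats

(In bits, this would be 3.0000 bits.)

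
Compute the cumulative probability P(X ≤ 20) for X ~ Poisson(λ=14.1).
0.949170

We have X ~ Poisson(λ=14.1).

The CDF gives us P(X ≤ k).

Using the CDF:
P(X ≤ 20) = 0.949170

This means there's approximately a 94.9% chance that X is at most 20.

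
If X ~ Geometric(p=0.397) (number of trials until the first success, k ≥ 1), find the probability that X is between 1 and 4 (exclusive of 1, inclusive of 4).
0.470788

We have X ~ Geometric(p=0.397) (number of trials until the first success, k ≥ 1).

To find P(1 < X ≤ 4), we use:
P(1 < X ≤ 4) = P(X ≤ 4) - P(X ≤ 1)
                 = F(4) - F(1)
                 = 0.867788 - 0.397000
                 = 0.470788

So there's approximately a 47.1% chance that X falls in this range.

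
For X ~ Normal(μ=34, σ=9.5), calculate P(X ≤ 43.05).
0.829612

We have X ~ Normal(μ=34, σ=9.5).

The CDF gives us P(X ≤ k).

Using the CDF:
P(X ≤ 43.05) = 0.829612

This means there's approximately a 83.0% chance that X is at most 43.05.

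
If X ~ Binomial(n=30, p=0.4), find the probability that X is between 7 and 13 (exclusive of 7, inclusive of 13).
0.670980

We have X ~ Binomial(n=30, p=0.4).

To find P(7 < X ≤ 13), we use:
P(7 < X ≤ 13) = P(X ≤ 13) - P(X ≤ 7)
                 = F(13) - F(7)
                 = 0.714504 - 0.043524
                 = 0.670980

So there's approximately a 67.1% chance that X falls in this range.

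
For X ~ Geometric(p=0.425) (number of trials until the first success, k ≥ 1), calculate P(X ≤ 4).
0.890687

We have X ~ Geometric(p=0.425) (number of trials until the first success, k ≥ 1).

The CDF gives us P(X ≤ k).

Using the CDF:
P(X ≤ 4) = 0.890687

This means there's approximately a 89.1% chance that X is at most 4.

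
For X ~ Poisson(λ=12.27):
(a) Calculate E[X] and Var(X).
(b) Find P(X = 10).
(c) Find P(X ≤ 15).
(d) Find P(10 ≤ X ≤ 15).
(a) E[X] = 12.2700, Var(X) = 12.2700
(b) P(X = 10) = 0.099975
(c) P(X ≤ 15) = 0.824221
(d) P(10 ≤ X ≤ 15) = 0.604622

We have X ~ Poisson(λ=12.27).

(a) Moments:
E[X] = 12.2700
Var(X) = 12.2700
σ = √Var(X) = 3.5029

(b) Point probability using PMF:
P(X = 10) = 0.099975

(c) Cumulative probability using CDF:
P(X ≤ 15) = F(15) = 0.824221

(d) Range probability:
P(10 ≤ X ≤ 15) = P(X ≤ 15) - P(X ≤ 9)
                   = F(15) - F(9)
                   = 0.824221 - 0.219599
                   = 0.604622

This means approximately 60.5% of outcomes fall in the interval [10, 15].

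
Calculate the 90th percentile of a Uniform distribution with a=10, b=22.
20.8000

We have X ~ Uniform(a=10, b=22).

We want to find x such that P(X ≤ x) = 0.9.

This is the 90th percentile, which means 90% of values fall below this point.

Using the inverse CDF (quantile function):
x = F⁻¹(0.9) = 20.8000

Verification: P(X ≤ 20.8000) = 0.9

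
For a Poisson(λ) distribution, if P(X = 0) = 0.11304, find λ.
λ = 2.1800

For a Poisson(λ) distribution, the PMF at 0 is:
P(X = 0) = λ^0 e^(-λ) / 0! = e^(-λ)

Given P(X = 0) = 0.11304:
e^(-λ) = 0.11304
-λ = ln(0.11304)
λ = -ln(0.11304) = 2.1800

Verification: e^(-2.1800) = 0.11304 ✓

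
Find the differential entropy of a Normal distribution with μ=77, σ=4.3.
2.8776 nats

We have X ~ Normal(μ=77, σ=4.3).

The differential entropy measures the uncertainty or information content of the distribution.

For a Normal distribution with μ=77, σ=4.3:
h(X) = 2.8776 nats

(In bits, this would be 4.1514 bits.)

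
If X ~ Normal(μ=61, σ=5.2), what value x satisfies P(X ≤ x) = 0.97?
70.7801

We have X ~ Normal(μ=61, σ=5.2).

We want to find x such that P(X ≤ x) = 0.97.

This is the 97th percentile, which means 97% of values fall below this point.

Using the inverse CDF (quantile function):
x = F⁻¹(0.97) = 70.7801

Verification: P(X ≤ 70.7801) = 0.97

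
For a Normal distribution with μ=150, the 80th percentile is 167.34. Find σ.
σ = 20.6031

For X ~ Normal(μ, σ), the p-th percentile satisfies x = μ + z_p × σ,
where z_p = Φ⁻¹(p) is the standard normal quantile.

Step 1: z_{0.8} = Φ⁻¹(0.8) = 0.8416

Step 2: Solve for σ:
167.34 = 150 + 0.8416 × σ
σ = (167.34 - 150) / 0.8416
σ = 17.34 / 0.8416
σ = 20.6031

Verification: μ + z × σ = 150 + 0.8416 × 20.6031 = 167.34 ✓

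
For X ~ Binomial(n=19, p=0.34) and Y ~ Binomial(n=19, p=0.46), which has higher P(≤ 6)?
X has higher probability (P(X ≤ 6) = 0.5182 > P(Y ≤ 6) = 0.1512)

Compute P(≤ 6) for each distribution:

X ~ Binomial(n=19, p=0.34):
P(X ≤ 6) = 0.5182

Y ~ Binomial(n=19, p=0.46):
P(Y ≤ 6) = 0.1512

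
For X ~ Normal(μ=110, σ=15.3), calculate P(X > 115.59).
0.357422

We have X ~ Normal(μ=110, σ=15.3).

P(X > 115.59) = 1 - P(X ≤ 115.59)
                = 1 - F(115.59)
                = 1 - 0.642578
                = 0.357422

So there's approximately a 35.7% chance that X exceeds 115.59.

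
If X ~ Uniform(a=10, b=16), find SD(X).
1.7321

We have X ~ Uniform(a=10, b=16).

For a Uniform distribution with a=10, b=16:
σ = √Var(X) = 1.7321

The standard deviation is the square root of the variance.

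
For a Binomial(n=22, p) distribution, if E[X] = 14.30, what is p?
p = 0.65

For a Binomial(n, p) distribution:
E[X] = n × p

Given n = 22 and E[X] = 14.30:
14.30 = 22 × p
p = 14.30 / 22 = 0.65

Verification: Binomial(22, 0.65) has E[X] = 14.30 ✓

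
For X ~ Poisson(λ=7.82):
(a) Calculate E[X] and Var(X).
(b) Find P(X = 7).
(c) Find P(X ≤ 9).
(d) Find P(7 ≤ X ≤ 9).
(a) E[X] = 7.8200, Var(X) = 7.8200
(b) P(X = 7) = 0.142506
(c) P(X ≤ 9) = 0.738692
(d) P(7 ≤ X ≤ 9) = 0.402842

We have X ~ Poisson(λ=7.82).

(a) Moments:
E[X] = 7.8200
Var(X) = 7.8200
σ = √Var(X) = 2.7964

(b) Point probability using PMF:
P(X = 7) = 0.142506

(c) Cumulative probability using CDF:
P(X ≤ 9) = F(9) = 0.738692

(d) Range probability:
P(7 ≤ X ≤ 9) = P(X ≤ 9) - P(X ≤ 6)
                   = F(9) - F(6)
                   = 0.738692 - 0.335850
                   = 0.402842

This means approximately 40.3% of outcomes fall in the interval [7, 9].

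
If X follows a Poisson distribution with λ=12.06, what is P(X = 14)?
0.091382

We have X ~ Poisson(λ=12.06).

For a Poisson distribution, the PMF gives us the probability of each outcome.

Using the PMF formula:
P(X = 14) = 0.091382

Rounded to 4 decimal places: 0.0914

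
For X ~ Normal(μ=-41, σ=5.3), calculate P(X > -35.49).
0.149258

We have X ~ Normal(μ=-41, σ=5.3).

P(X > -35.49) = 1 - P(X ≤ -35.49)
                = 1 - F(-35.49)
                = 1 - 0.850742
                = 0.149258

So there's approximately a 14.9% chance that X exceeds -35.49.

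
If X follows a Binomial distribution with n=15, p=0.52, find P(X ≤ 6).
0.250968

We have X ~ Binomial(n=15, p=0.52).

The CDF gives us P(X ≤ k).

Using the CDF:
P(X ≤ 6) = 0.250968

This means there's approximately a 25.1% chance that X is at most 6.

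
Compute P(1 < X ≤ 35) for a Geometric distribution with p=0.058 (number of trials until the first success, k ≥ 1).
0.818467

We have X ~ Geometric(p=0.058) (number of trials until the first success, k ≥ 1).

To find P(1 < X ≤ 35), we use:
P(1 < X ≤ 35) = P(X ≤ 35) - P(X ≤ 1)
                 = F(35) - F(1)
                 = 0.876467 - 0.058000
                 = 0.818467

So there's approximately a 81.8% chance that X falls in this range.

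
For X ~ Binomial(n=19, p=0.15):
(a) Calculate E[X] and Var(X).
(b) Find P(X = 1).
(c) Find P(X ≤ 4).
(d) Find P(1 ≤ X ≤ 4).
(a) E[X] = 2.8500, Var(X) = 2.4225
(b) P(X = 1) = 0.152892
(c) P(X ≤ 4) = 0.855558
(d) P(1 ≤ X ≤ 4) = 0.809959

We have X ~ Binomial(n=19, p=0.15).

(a) Moments:
E[X] = 2.8500
Var(X) = 2.4225
σ = √Var(X) = 1.5564

(b) Point probability using PMF:
P(X = 1) = 0.152892

(c) Cumulative probability using CDF:
P(X ≤ 4) = F(4) = 0.855558

(d) Range probability:
P(1 ≤ X ≤ 4) = P(X ≤ 4) - P(X ≤ 0)
                   = F(4) - F(0)
                   = 0.855558 - 0.045599
                   = 0.809959

This means approximately 81.0% of outcomes fall in the interval [1, 4].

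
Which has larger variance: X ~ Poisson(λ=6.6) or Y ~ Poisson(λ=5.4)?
X has larger variance (6.6000 > 5.4000)

Compute the variance for each distribution:

X ~ Poisson(λ=6.6):
Var(X) = 6.6000

Y ~ Poisson(λ=5.4):
Var(Y) = 5.4000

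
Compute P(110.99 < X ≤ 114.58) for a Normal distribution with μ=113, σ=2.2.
0.583223

We have X ~ Normal(μ=113, σ=2.2).

To find P(110.99 < X ≤ 114.58), we use:
P(110.99 < X ≤ 114.58) = P(X ≤ 114.58) - P(X ≤ 110.99)
                 = F(114.58) - F(110.99)
                 = 0.763677 - 0.180454
                 = 0.583223

So there's approximately a 58.3% chance that X falls in this range.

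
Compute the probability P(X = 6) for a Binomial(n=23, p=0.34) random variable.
0.133418

We have X ~ Binomial(n=23, p=0.34).

For a Binomial distribution, the PMF gives us the probability of each outcome.

Using the PMF formula:
P(X = 6) = 0.133418

Rounded to 4 decimal places: 0.1334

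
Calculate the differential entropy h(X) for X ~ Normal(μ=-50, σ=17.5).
4.2811 nats

We have X ~ Normal(μ=-50, σ=17.5).

The differential entropy measures the uncertainty or information content of the distribution.

For a Normal distribution with μ=-50, σ=17.5:
h(X) = 4.2811 nats

(In bits, this would be 6.1764 bits.)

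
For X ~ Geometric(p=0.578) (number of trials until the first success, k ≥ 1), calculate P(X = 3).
0.102933

We have X ~ Geometric(p=0.578) (number of trials until the first success, k ≥ 1).

For a Geometric distribution, the PMF gives us the probability of each outcome.

Using the PMF formula:
P(X = 3) = 0.102933

Rounded to 4 decimal places: 0.1029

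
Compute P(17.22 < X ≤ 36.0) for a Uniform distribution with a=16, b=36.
0.939000

We have X ~ Uniform(a=16, b=36).

To find P(17.22 < X ≤ 36.0), we use:
P(17.22 < X ≤ 36.0) = P(X ≤ 36.0) - P(X ≤ 17.22)
                 = F(36.0) - F(17.22)
                 = 1.000000 - 0.061000
                 = 0.939000

So there's approximately a 93.9% chance that X falls in this range.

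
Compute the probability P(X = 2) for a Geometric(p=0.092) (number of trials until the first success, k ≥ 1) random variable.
0.083536

We have X ~ Geometric(p=0.092) (number of trials until the first success, k ≥ 1).

For a Geometric distribution, the PMF gives us the probability of each outcome.

Using the PMF formula:
P(X = 2) = 0.083536

Rounded to 4 decimal places: 0.0835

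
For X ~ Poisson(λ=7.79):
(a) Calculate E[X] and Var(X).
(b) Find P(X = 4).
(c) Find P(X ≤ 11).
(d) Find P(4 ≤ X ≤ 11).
(a) E[X] = 7.7900, Var(X) = 7.7900
(b) P(X = 4) = 0.063502
(c) P(X ≤ 11) = 0.902636
(d) P(4 ≤ X ≤ 11) = 0.853834

We have X ~ Poisson(λ=7.79).

(a) Moments:
E[X] = 7.7900
Var(X) = 7.7900
σ = √Var(X) = 2.7911

(b) Point probability using PMF:
P(X = 4) = 0.063502

(c) Cumulative probability using CDF:
P(X ≤ 11) = F(11) = 0.902636

(d) Range probability:
P(4 ≤ X ≤ 11) = P(X ≤ 11) - P(X ≤ 3)
                   = F(11) - F(3)
                   = 0.902636 - 0.048802
                   = 0.853834

This means approximately 85.4% of outcomes fall in the interval [4, 11].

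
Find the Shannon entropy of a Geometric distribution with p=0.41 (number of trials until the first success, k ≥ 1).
1.6509 nats

We have X ~ Geometric(p=0.41) (number of trials until the first success, k ≥ 1).

The Shannon entropy measures the uncertainty or information content of the distribution.

For a Geometric distribution with p=0.41 (number of trials until the first success, k ≥ 1):
H(X) = 1.6509 nats

(In bits, this would be 2.3817 bits.)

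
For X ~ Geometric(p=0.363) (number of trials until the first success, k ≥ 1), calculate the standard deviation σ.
2.1987

We have X ~ Geometric(p=0.363) (number of trials until the first success, k ≥ 1).

For a Geometric distribution with p=0.363 (number of trials until the first success, k ≥ 1):
σ = √Var(X) = 2.1987

The standard deviation is the square root of the variance.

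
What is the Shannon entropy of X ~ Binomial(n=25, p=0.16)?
2.0103 nats

We have X ~ Binomial(n=25, p=0.16).

The Shannon entropy measures the uncertainty or information content of the distribution.

For a Binomial distribution with n=25, p=0.16:
H(X) = 2.0103 nats

(In bits, this would be 2.9002 bits.)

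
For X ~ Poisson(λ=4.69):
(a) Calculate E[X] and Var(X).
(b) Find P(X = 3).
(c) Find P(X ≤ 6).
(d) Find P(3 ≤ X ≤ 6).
(a) E[X] = 4.6900, Var(X) = 4.6900
(b) P(X = 3) = 0.157952
(c) P(X ≤ 6) = 0.805965
(d) P(3 ≤ X ≤ 6) = 0.652657

We have X ~ Poisson(λ=4.69).

(a) Moments:
E[X] = 4.6900
Var(X) = 4.6900
σ = √Var(X) = 2.1656

(b) Point probability using PMF:
P(X = 3) = 0.157952

(c) Cumulative probability using CDF:
P(X ≤ 6) = F(6) = 0.805965

(d) Range probability:
P(3 ≤ X ≤ 6) = P(X ≤ 6) - P(X ≤ 2)
                   = F(6) - F(2)
                   = 0.805965 - 0.153308
                   = 0.652657

This means approximately 65.3% of outcomes fall in the interval [3, 6].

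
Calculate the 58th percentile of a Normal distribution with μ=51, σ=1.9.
51.3836

We have X ~ Normal(μ=51, σ=1.9).

We want to find x such that P(X ≤ x) = 0.58.

This is the 58th percentile, which means 58% of values fall below this point.

Using the inverse CDF (quantile function):
x = F⁻¹(0.58) = 51.3836

Verification: P(X ≤ 51.3836) = 0.58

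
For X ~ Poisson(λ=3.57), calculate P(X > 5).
0.151775

We have X ~ Poisson(λ=3.57).

P(X > 5) = 1 - P(X ≤ 5)
                = 1 - F(5)
                = 1 - 0.848225
                = 0.151775

So there's approximately a 15.2% chance that X exceeds 5.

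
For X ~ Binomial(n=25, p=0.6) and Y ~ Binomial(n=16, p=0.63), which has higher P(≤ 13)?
Y has higher probability (P(Y ≤ 13) = 0.9681 > P(X ≤ 13) = 0.2677)

Compute P(≤ 13) for each distribution:

X ~ Binomial(n=25, p=0.6):
P(X ≤ 13) = 0.2677

Y ~ Binomial(n=16, p=0.63):
P(Y ≤ 13) = 0.9681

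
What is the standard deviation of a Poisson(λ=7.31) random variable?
2.7037

We have X ~ Poisson(λ=7.31).

For a Poisson distribution with λ=7.31:
σ = √Var(X) = 2.7037

The standard deviation is the square root of the variance.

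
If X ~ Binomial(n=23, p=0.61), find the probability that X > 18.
0.023811

We have X ~ Binomial(n=23, p=0.61).

P(X > 18) = 1 - P(X ≤ 18)
                = 1 - F(18)
                = 1 - 0.976189
                = 0.023811

So there's approximately a 2.4% chance that X exceeds 18.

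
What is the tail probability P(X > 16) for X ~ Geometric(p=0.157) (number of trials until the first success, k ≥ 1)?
0.065049

We have X ~ Geometric(p=0.157) (number of trials until the first success, k ≥ 1).

P(X > 16) = 1 - P(X ≤ 16)
                = 1 - F(16)
                = 1 - 0.934951
                = 0.065049

So there's approximately a 6.5% chance that X exceeds 16.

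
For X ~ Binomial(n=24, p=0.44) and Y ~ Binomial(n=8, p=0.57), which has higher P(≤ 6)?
Y has higher probability (P(Y ≤ 6) = 0.9216 > P(X ≤ 6) = 0.0449)

Compute P(≤ 6) for each distribution:

X ~ Binomial(n=24, p=0.44):
P(X ≤ 6) = 0.0449

Y ~ Binomial(n=8, p=0.57):
P(Y ≤ 6) = 0.9216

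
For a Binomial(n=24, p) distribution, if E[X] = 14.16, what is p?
p = 0.59

For a Binomial(n, p) distribution:
E[X] = n × p

Given n = 24 and E[X] = 14.16:
14.16 = 24 × p
p = 14.16 / 24 = 0.59

Verification: Binomial(24, 0.59) has E[X] = 14.16 ✓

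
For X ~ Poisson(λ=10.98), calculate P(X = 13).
0.092256

We have X ~ Poisson(λ=10.98).

For a Poisson distribution, the PMF gives us the probability of each outcome.

Using the PMF formula:
P(X = 13) = 0.092256

Rounded to 4 decimal places: 0.0923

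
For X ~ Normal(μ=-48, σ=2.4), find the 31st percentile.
-49.1900

We have X ~ Normal(μ=-48, σ=2.4).

We want to find x such that P(X ≤ x) = 0.31.

This is the 31st percentile, which means 31% of values fall below this point.

Using the inverse CDF (quantile function):
x = F⁻¹(0.31) = -49.1900

Verification: P(X ≤ -49.1900) = 0.31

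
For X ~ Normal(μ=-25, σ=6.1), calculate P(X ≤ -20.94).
0.747158

We have X ~ Normal(μ=-25, σ=6.1).

The CDF gives us P(X ≤ k).

Using the CDF:
P(X ≤ -20.94) = 0.747158

This means there's approximately a 74.7% chance that X is at most -20.94.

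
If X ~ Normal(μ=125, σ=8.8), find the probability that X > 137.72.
0.074165

We have X ~ Normal(μ=125, σ=8.8).

P(X > 137.72) = 1 - P(X ≤ 137.72)
                = 1 - F(137.72)
                = 1 - 0.925835
                = 0.074165

So there's approximately a 7.4% chance that X exceeds 137.72.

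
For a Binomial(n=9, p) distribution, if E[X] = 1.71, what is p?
p = 0.19

For a Binomial(n, p) distribution:
E[X] = n × p

Given n = 9 and E[X] = 1.71:
1.71 = 9 × p
p = 1.71 / 9 = 0.19

Verification: Binomial(9, 0.19) has E[X] = 1.71 ✓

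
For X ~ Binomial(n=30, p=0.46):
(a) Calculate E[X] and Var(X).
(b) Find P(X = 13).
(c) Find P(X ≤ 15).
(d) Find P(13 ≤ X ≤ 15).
(a) E[X] = 13.8000, Var(X) = 7.4520
(b) P(X = 13) = 0.139591
(c) P(X ≤ 15) = 0.733907
(d) P(13 ≤ X ≤ 15) = 0.415183

We have X ~ Binomial(n=30, p=0.46).

(a) Moments:
E[X] = 13.8000
Var(X) = 7.4520
σ = √Var(X) = 2.7298

(b) Point probability using PMF:
P(X = 13) = 0.139591

(c) Cumulative probability using CDF:
P(X ≤ 15) = F(15) = 0.733907

(d) Range probability:
P(13 ≤ X ≤ 15) = P(X ≤ 15) - P(X ≤ 12)
                   = F(15) - F(12)
                   = 0.733907 - 0.318724
                   = 0.415183

This means approximately 41.5% of outcomes fall in the interval [13, 15].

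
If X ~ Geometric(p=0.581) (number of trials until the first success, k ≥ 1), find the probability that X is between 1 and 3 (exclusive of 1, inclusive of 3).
0.345440

We have X ~ Geometric(p=0.581) (number of trials until the first success, k ≥ 1).

To find P(1 < X ≤ 3), we use:
P(1 < X ≤ 3) = P(X ≤ 3) - P(X ≤ 1)
                 = F(3) - F(1)
                 = 0.926440 - 0.581000
                 = 0.345440

So there's approximately a 34.5% chance that X falls in this range.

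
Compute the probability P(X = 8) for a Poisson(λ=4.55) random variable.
0.048143

We have X ~ Poisson(λ=4.55).

For a Poisson distribution, the PMF gives us the probability of each outcome.

Using the PMF formula:
P(X = 8) = 0.048143

Rounded to 4 decimal places: 0.0481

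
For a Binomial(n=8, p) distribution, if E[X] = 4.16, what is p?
p = 0.52

For a Binomial(n, p) distribution:
E[X] = n × p

Given n = 8 and E[X] = 4.16:
4.16 = 8 × p
p = 4.16 / 8 = 0.52

Verification: Binomial(8, 0.52) has E[X] = 4.16 ✓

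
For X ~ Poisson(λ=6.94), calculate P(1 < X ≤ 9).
0.828840

We have X ~ Poisson(λ=6.94).

To find P(1 < X ≤ 9), we use:
P(1 < X ≤ 9) = P(X ≤ 9) - P(X ≤ 1)
                 = F(9) - F(1)
                 = 0.836528 - 0.007688
                 = 0.828840

So there's approximately a 82.9% chance that X falls in this range.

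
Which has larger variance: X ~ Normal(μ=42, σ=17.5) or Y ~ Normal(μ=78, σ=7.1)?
X has larger variance (306.2500 > 50.4100)

Compute the variance for each distribution:

X ~ Normal(μ=42, σ=17.5):
Var(X) = 306.2500

Y ~ Normal(μ=78, σ=7.1):
Var(Y) = 50.4100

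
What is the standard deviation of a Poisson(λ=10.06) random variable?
3.1718

We have X ~ Poisson(λ=10.06).

For a Poisson distribution with λ=10.06:
σ = √Var(X) = 3.1718

The standard deviation is the square root of the variance.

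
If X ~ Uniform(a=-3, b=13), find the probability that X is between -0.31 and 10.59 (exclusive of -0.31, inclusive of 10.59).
0.681250

We have X ~ Uniform(a=-3, b=13).

To find P(-0.31 < X ≤ 10.59), we use:
P(-0.31 < X ≤ 10.59) = P(X ≤ 10.59) - P(X ≤ -0.31)
                 = F(10.59) - F(-0.31)
                 = 0.849375 - 0.168125
                 = 0.681250

So there's approximately a 68.1% chance that X falls in this range.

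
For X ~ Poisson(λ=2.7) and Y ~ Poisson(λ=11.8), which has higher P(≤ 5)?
X has higher probability (P(X ≤ 5) = 0.9433 > P(Y ≤ 5) = 0.0230)

Compute P(≤ 5) for each distribution:

X ~ Poisson(λ=2.7):
P(X ≤ 5) = 0.9433

Y ~ Poisson(λ=11.8):
P(Y ≤ 5) = 0.0230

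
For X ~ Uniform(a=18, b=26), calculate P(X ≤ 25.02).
0.877500

We have X ~ Uniform(a=18, b=26).

The CDF gives us P(X ≤ k).

Using the CDF:
P(X ≤ 25.02) = 0.877500

This means there's approximately a 87.8% chance that X is at most 25.02.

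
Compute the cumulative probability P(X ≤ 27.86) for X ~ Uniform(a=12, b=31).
0.834737

We have X ~ Uniform(a=12, b=31).

The CDF gives us P(X ≤ k).

Using the CDF:
P(X ≤ 27.86) = 0.834737

This means there's approximately a 83.5% chance that X is at most 27.86.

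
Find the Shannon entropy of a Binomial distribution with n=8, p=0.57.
1.7523 nats

We have X ~ Binomial(n=8, p=0.57).

The Shannon entropy measures the uncertainty or information content of the distribution.

For a Binomial distribution with n=8, p=0.57:
H(X) = 1.7523 nats

(In bits, this would be 2.5280 bits.)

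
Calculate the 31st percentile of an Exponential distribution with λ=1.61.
0.2305

We have X ~ Exponential(λ=1.61).

We want to find x such that P(X ≤ x) = 0.31.

This is the 31st percentile, which means 31% of values fall below this point.

Using the inverse CDF (quantile function):
x = F⁻¹(0.31) = 0.2305

Verification: P(X ≤ 0.2305) = 0.31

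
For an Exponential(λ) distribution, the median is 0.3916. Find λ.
λ = 1.7700

For X ~ Exponential(λ), the CDF is F(x) = 1 - e^(-λx).
The median m satisfies F(m) = 0.5:
1 - e^(-λm) = 0.5
e^(-λm) = 0.5
λm = ln(2)
m = ln(2) / λ

Given m = 0.3916:
λ = ln(2) / 0.3916 = 0.693147 / 0.3916 = 1.7700

Verification: ln(2) / 1.7700 = 0.3916 ✓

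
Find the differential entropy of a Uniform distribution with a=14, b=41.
3.2958 nats

We have X ~ Uniform(a=14, b=41).

The differential entropy measures the uncertainty or information content of the distribution.

For a Uniform distribution with a=14, b=41:
h(X) = 3.2958 nats

(In bits, this would be 4.7549 bits.)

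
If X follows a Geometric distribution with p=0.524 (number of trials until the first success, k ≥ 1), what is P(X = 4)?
0.056513

We have X ~ Geometric(p=0.524) (number of trials until the first success, k ≥ 1).

For a Geometric distribution, the PMF gives us the probability of each outcome.

Using the PMF formula:
P(X = 4) = 0.056513

Rounded to 4 decimal places: 0.0565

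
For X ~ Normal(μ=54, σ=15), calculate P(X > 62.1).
0.294599

We have X ~ Normal(μ=54, σ=15).

P(X > 62.1) = 1 - P(X ≤ 62.1)
                = 1 - F(62.1)
                = 1 - 0.705401
                = 0.294599

So there's approximately a 29.5% chance that X exceeds 62.1.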